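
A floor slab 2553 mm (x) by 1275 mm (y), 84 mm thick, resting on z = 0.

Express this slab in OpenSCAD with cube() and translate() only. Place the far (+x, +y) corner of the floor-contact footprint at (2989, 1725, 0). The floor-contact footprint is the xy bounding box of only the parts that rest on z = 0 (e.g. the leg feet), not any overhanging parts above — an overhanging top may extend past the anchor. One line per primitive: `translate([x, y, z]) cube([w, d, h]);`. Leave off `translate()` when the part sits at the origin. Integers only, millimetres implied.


translate([436, 450, 0]) cube([2553, 1275, 84]);


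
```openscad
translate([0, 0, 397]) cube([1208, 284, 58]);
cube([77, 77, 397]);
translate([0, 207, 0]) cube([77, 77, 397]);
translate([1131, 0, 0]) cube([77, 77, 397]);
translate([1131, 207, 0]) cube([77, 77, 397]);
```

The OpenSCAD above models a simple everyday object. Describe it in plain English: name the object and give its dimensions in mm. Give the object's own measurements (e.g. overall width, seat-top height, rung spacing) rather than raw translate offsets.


A long wooden bench with a 1208 mm (x) × 284 mm (y) seat, 58 mm thick, its top surface 455 mm above the floor. Four 77 mm square legs at the seat corners, flush with the edges, run from z = 0 to the seat underside.


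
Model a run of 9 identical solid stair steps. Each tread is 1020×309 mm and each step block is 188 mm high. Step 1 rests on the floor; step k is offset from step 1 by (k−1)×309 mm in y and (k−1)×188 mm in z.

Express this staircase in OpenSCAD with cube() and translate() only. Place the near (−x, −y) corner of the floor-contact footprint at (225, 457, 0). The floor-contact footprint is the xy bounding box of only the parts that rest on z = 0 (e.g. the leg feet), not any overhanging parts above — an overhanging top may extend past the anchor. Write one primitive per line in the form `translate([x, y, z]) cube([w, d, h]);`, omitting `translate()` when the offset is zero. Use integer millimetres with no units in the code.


translate([225, 457, 0]) cube([1020, 309, 188]);
translate([225, 766, 188]) cube([1020, 309, 188]);
translate([225, 1075, 376]) cube([1020, 309, 188]);
translate([225, 1384, 564]) cube([1020, 309, 188]);
translate([225, 1693, 752]) cube([1020, 309, 188]);
translate([225, 2002, 940]) cube([1020, 309, 188]);
translate([225, 2311, 1128]) cube([1020, 309, 188]);
translate([225, 2620, 1316]) cube([1020, 309, 188]);
translate([225, 2929, 1504]) cube([1020, 309, 188]);


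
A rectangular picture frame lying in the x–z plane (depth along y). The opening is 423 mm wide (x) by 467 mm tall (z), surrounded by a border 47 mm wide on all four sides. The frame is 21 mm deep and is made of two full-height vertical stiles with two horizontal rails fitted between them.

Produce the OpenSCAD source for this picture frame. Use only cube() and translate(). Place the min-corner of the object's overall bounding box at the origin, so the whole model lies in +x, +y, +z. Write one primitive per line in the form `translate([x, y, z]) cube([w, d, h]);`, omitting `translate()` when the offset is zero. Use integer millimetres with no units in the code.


cube([47, 21, 561]);
translate([470, 0, 0]) cube([47, 21, 561]);
translate([47, 0, 0]) cube([423, 21, 47]);
translate([47, 0, 514]) cube([423, 21, 47]);


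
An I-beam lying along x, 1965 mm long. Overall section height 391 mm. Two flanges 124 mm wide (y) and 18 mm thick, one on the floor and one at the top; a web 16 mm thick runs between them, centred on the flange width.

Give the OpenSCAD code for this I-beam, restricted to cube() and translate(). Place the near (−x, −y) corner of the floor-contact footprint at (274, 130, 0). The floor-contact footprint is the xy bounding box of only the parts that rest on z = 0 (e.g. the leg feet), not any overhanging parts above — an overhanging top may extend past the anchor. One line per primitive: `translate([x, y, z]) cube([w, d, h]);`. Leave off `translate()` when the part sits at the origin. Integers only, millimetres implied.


translate([274, 130, 0]) cube([1965, 124, 18]);
translate([274, 184, 18]) cube([1965, 16, 355]);
translate([274, 130, 373]) cube([1965, 124, 18]);


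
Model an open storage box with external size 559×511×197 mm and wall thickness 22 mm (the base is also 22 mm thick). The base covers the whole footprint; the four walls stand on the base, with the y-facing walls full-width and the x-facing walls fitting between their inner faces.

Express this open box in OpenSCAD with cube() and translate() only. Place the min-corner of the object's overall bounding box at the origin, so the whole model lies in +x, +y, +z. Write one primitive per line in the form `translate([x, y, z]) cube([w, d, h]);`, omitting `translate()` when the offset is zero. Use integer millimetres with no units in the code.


cube([559, 511, 22]);
translate([0, 0, 22]) cube([559, 22, 175]);
translate([0, 489, 22]) cube([559, 22, 175]);
translate([0, 22, 22]) cube([22, 467, 175]);
translate([537, 22, 22]) cube([22, 467, 175]);


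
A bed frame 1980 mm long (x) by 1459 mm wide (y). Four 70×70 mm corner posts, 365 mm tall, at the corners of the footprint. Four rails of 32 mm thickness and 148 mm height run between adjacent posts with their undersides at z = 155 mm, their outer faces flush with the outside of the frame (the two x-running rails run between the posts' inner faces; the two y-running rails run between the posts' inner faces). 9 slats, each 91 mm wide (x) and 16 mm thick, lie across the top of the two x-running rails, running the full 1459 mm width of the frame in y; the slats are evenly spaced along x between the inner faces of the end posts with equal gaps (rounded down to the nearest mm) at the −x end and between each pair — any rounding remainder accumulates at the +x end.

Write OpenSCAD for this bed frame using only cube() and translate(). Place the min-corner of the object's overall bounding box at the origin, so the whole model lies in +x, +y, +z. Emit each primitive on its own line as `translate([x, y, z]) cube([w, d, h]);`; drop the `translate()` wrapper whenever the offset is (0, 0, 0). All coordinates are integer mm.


// slat z = rail_z + rail_h = 155 + 148 = 303
// slat gap = ⌊(1840 − 9·91) / 10⌋ = 102
cube([70, 70, 365]);
translate([0, 1389, 0]) cube([70, 70, 365]);
translate([1910, 0, 0]) cube([70, 70, 365]);
translate([1910, 1389, 0]) cube([70, 70, 365]);
translate([70, 0, 155]) cube([1840, 32, 148]);
translate([70, 1427, 155]) cube([1840, 32, 148]);
translate([0, 70, 155]) cube([32, 1319, 148]);
translate([1948, 70, 155]) cube([32, 1319, 148]);
translate([172, 0, 303]) cube([91, 1459, 16]);
translate([365, 0, 303]) cube([91, 1459, 16]);
translate([558, 0, 303]) cube([91, 1459, 16]);
translate([751, 0, 303]) cube([91, 1459, 16]);
translate([944, 0, 303]) cube([91, 1459, 16]);
translate([1137, 0, 303]) cube([91, 1459, 16]);
translate([1330, 0, 303]) cube([91, 1459, 16]);
translate([1523, 0, 303]) cube([91, 1459, 16]);
translate([1716, 0, 303]) cube([91, 1459, 16]);


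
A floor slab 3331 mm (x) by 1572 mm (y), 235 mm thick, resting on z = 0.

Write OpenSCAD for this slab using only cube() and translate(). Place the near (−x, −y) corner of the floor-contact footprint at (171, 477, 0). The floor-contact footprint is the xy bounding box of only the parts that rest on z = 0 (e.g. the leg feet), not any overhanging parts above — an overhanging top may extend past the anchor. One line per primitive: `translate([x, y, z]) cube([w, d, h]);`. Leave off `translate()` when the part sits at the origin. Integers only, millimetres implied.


translate([171, 477, 0]) cube([3331, 1572, 235]);


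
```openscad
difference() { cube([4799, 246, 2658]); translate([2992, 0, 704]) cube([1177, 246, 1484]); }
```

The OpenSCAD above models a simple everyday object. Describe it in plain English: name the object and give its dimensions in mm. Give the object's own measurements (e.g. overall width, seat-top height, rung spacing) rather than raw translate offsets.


A wall 4799 mm long (x), 246 mm thick (y), 2658 mm tall, with a rectangular window opening cut through it. The opening is 1177 mm wide and 1484 mm tall; its sill is at z = 704 mm and its near (−x) edge is 2992 mm from the wall's −x end. The opening passes through the full wall thickness.


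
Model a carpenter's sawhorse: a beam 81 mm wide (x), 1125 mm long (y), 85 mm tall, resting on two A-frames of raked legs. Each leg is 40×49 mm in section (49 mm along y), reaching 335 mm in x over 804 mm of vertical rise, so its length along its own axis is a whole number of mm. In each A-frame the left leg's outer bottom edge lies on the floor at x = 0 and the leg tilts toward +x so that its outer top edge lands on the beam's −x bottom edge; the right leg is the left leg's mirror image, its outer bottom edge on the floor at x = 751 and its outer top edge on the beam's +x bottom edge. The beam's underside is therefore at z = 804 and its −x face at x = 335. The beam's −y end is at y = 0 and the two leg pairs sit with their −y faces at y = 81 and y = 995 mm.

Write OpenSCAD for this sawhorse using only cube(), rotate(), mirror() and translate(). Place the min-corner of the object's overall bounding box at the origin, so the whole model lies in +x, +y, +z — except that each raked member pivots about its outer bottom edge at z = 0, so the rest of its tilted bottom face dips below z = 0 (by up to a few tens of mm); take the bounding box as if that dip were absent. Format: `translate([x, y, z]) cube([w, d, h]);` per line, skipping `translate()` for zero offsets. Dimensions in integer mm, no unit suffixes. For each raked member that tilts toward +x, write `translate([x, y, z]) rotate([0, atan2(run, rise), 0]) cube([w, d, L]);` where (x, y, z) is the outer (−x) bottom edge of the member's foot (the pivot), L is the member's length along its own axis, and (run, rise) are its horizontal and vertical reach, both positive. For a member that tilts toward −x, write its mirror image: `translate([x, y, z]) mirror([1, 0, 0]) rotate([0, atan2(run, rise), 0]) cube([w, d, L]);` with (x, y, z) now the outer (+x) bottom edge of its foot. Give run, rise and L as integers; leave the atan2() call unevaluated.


// leg length = √(335² + 804²) = 871
// right-leg outer foot x = 2·335 + 81 = 751
// beam min-corner = (335, 0, 804)
translate([335, 0, 804]) cube([81, 1125, 85]);
translate([0, 81, 0]) rotate([0, atan2(335, 804), 0]) cube([40, 49, 871]);
translate([751, 81, 0]) mirror([1, 0, 0]) rotate([0, atan2(335, 804), 0]) cube([40, 49, 871]);
translate([0, 995, 0]) rotate([0, atan2(335, 804), 0]) cube([40, 49, 871]);
translate([751, 995, 0]) mirror([1, 0, 0]) rotate([0, atan2(335, 804), 0]) cube([40, 49, 871]);


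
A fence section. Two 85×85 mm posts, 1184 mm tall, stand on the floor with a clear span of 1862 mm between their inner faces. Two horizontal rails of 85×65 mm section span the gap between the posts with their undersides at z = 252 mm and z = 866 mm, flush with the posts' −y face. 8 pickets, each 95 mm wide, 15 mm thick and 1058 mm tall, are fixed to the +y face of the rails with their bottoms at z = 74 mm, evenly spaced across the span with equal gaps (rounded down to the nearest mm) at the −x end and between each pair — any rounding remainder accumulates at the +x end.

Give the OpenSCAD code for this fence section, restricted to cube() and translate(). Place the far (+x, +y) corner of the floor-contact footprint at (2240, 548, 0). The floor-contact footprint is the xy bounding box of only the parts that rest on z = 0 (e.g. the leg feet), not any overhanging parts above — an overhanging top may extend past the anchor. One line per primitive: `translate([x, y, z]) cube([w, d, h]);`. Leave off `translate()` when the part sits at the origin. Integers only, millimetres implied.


translate([208, 463, 0]) cube([85, 85, 1184]);
translate([2155, 463, 0]) cube([85, 85, 1184]);
translate([293, 463, 252]) cube([1862, 85, 65]);
translate([293, 463, 866]) cube([1862, 85, 65]);
translate([415, 548, 74]) cube([95, 15, 1058]);
translate([632, 548, 74]) cube([95, 15, 1058]);
translate([849, 548, 74]) cube([95, 15, 1058]);
translate([1066, 548, 74]) cube([95, 15, 1058]);
translate([1283, 548, 74]) cube([95, 15, 1058]);
translate([1500, 548, 74]) cube([95, 15, 1058]);
translate([1717, 548, 74]) cube([95, 15, 1058]);
translate([1934, 548, 74]) cube([95, 15, 1058]);


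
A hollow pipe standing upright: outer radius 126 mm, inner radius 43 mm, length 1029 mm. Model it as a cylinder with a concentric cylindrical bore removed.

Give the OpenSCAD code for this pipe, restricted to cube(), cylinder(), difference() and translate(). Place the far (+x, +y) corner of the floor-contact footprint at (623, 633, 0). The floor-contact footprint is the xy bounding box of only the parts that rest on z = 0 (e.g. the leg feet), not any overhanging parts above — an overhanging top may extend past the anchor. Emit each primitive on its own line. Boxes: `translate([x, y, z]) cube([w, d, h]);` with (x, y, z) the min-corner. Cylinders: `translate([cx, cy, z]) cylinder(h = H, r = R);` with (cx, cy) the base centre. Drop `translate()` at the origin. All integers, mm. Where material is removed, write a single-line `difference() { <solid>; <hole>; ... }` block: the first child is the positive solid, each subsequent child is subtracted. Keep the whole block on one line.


difference() { translate([497, 507, 0]) cylinder(h = 1029, r = 126); translate([497, 507, 0]) cylinder(h = 1029, r = 43); }


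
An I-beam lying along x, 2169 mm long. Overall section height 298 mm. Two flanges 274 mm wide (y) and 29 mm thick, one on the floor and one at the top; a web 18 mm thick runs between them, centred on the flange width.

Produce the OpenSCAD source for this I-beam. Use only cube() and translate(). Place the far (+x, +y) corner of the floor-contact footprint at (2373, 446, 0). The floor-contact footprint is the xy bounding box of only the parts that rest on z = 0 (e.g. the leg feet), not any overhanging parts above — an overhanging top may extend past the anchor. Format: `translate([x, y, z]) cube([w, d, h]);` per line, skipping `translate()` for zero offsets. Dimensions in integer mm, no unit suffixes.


translate([204, 172, 0]) cube([2169, 274, 29]);
translate([204, 300, 29]) cube([2169, 18, 240]);
translate([204, 172, 269]) cube([2169, 274, 29]);


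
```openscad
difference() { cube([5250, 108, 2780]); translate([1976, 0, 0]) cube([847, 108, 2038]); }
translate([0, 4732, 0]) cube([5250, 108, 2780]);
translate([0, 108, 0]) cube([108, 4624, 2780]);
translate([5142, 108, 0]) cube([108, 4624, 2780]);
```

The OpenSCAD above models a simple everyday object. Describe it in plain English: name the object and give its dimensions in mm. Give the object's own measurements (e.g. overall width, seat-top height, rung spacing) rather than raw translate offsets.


A single room: four walls, each 2780 mm tall and 108 mm thick, enclosing an outside footprint 5250×4840 mm (x × y), no floor or roof. The front and back walls (−y and +y sides) run the full x-width; the side walls fit between their inner faces. A door opening 847 mm wide and 2038 mm tall is cut through the front wall from the floor up, its −x edge 1976 mm from the wall's −x end.


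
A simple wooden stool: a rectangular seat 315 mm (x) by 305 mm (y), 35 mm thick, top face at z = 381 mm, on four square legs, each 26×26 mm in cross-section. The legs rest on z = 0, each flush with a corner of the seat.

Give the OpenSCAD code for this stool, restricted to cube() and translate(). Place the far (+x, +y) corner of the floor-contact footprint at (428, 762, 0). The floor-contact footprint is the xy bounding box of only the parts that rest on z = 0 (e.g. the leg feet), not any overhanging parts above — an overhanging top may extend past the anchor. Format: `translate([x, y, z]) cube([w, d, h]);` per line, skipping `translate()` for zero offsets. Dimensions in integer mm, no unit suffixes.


// leg_h = 381 - 35 = 346
translate([113, 457, 346]) cube([315, 305, 35]);
translate([113, 457, 0]) cube([26, 26, 346]);
translate([402, 457, 0]) cube([26, 26, 346]);
translate([113, 736, 0]) cube([26, 26, 346]);
translate([402, 736, 0]) cube([26, 26, 346]);


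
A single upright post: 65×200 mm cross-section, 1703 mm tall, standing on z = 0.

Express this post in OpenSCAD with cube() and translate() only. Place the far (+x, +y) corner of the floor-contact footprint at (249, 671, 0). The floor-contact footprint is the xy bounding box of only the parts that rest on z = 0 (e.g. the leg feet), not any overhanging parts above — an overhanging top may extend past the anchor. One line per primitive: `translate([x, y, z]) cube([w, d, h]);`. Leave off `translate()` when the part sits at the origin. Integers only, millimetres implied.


translate([184, 471, 0]) cube([65, 200, 1703]);


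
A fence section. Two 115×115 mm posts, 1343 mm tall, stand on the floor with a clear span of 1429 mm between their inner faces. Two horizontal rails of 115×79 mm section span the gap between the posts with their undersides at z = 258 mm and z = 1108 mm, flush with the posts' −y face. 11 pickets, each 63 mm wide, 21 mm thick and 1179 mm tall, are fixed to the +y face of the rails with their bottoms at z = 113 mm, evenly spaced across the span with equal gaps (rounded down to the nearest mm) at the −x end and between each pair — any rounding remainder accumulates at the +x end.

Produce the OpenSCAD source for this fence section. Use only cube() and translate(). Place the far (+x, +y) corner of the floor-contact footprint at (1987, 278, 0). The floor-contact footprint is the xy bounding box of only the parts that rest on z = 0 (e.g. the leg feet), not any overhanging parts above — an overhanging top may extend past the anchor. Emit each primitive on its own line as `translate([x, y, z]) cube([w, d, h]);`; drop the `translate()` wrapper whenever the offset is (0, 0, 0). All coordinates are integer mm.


translate([328, 163, 0]) cube([115, 115, 1343]);
translate([1872, 163, 0]) cube([115, 115, 1343]);
translate([443, 163, 258]) cube([1429, 115, 79]);
translate([443, 163, 1108]) cube([1429, 115, 79]);
translate([504, 278, 113]) cube([63, 21, 1179]);
translate([628, 278, 113]) cube([63, 21, 1179]);
translate([752, 278, 113]) cube([63, 21, 1179]);
translate([876, 278, 113]) cube([63, 21, 1179]);
translate([1000, 278, 113]) cube([63, 21, 1179]);
translate([1124, 278, 113]) cube([63, 21, 1179]);
translate([1248, 278, 113]) cube([63, 21, 1179]);
translate([1372, 278, 113]) cube([63, 21, 1179]);
translate([1496, 278, 113]) cube([63, 21, 1179]);
translate([1620, 278, 113]) cube([63, 21, 1179]);
translate([1744, 278, 113]) cube([63, 21, 1179]);


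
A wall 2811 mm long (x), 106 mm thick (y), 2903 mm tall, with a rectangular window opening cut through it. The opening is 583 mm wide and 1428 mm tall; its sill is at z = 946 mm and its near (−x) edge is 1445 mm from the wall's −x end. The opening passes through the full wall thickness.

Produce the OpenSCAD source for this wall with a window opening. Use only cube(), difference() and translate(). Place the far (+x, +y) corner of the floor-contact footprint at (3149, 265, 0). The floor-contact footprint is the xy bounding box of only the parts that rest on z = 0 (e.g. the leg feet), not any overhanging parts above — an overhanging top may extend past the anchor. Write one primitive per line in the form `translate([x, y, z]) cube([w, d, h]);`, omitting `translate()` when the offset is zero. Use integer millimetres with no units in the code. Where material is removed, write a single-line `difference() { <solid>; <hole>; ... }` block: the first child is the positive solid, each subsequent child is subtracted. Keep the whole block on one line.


difference() { translate([338, 159, 0]) cube([2811, 106, 2903]); translate([1783, 159, 946]) cube([583, 106, 1428]); }


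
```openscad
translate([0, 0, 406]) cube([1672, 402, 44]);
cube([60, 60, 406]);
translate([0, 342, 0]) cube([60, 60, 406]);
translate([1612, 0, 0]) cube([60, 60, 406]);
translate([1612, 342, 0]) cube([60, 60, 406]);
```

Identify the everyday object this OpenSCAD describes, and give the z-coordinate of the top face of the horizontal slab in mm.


A bench. The seat-top height is 450 mm.

A long slab on four corner posts — a bench. The slab sits at z = 406 with thickness 44, so the top is 406 + 44 = 450 mm.


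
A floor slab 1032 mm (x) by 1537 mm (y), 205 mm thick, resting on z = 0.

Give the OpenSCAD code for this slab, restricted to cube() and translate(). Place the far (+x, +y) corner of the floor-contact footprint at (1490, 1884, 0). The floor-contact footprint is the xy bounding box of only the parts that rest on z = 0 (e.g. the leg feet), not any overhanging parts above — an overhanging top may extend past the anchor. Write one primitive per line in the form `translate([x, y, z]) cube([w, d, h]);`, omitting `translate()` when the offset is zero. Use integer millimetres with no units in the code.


translate([458, 347, 0]) cube([1032, 1537, 205]);


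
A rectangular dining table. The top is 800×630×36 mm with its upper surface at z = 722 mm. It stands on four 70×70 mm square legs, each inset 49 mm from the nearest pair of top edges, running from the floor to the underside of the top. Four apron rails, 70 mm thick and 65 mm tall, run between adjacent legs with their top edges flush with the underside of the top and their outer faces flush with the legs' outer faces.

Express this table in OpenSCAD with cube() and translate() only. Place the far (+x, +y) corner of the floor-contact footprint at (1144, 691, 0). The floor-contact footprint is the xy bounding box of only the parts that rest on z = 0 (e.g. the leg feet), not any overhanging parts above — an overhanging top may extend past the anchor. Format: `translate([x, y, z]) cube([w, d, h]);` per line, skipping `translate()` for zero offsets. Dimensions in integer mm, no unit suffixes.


translate([393, 110, 686]) cube([800, 630, 36]);
translate([442, 159, 0]) cube([70, 70, 686]);
translate([1074, 159, 0]) cube([70, 70, 686]);
translate([442, 621, 0]) cube([70, 70, 686]);
translate([1074, 621, 0]) cube([70, 70, 686]);
translate([512, 159, 621]) cube([562, 70, 65]);
translate([512, 621, 621]) cube([562, 70, 65]);
translate([442, 229, 621]) cube([70, 392, 65]);
translate([1074, 229, 621]) cube([70, 392, 65]);


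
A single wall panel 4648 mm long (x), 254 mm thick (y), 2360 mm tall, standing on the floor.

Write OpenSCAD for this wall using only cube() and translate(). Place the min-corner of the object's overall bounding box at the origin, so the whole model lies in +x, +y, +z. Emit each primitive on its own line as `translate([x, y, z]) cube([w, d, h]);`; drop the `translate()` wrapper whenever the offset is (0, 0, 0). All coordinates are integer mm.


cube([4648, 254, 2360]);


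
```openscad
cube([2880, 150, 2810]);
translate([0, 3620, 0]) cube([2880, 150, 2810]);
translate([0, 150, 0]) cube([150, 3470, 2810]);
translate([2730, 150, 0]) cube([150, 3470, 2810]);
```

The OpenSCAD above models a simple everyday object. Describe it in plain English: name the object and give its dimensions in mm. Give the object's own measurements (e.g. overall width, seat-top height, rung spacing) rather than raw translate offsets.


The wall frame of a small rectangular building: four walls, each 2810 mm tall and 150 mm thick, enclosing a footprint 2880 mm (x) by 3770 mm (y) outside-to-outside, with no floor or roof. The front and back walls (the −y and +y sides) span the full width; the two side walls fit between them.


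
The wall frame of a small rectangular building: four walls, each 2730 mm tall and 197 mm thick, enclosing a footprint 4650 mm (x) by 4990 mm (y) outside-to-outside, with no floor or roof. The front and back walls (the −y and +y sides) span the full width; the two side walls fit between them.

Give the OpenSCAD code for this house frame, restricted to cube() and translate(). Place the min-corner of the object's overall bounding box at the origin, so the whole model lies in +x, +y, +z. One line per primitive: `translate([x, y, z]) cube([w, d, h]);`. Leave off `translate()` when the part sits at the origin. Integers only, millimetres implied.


cube([4650, 197, 2730]);
translate([0, 4793, 0]) cube([4650, 197, 2730]);
translate([0, 197, 0]) cube([197, 4596, 2730]);
translate([4453, 197, 0]) cube([197, 4596, 2730]);


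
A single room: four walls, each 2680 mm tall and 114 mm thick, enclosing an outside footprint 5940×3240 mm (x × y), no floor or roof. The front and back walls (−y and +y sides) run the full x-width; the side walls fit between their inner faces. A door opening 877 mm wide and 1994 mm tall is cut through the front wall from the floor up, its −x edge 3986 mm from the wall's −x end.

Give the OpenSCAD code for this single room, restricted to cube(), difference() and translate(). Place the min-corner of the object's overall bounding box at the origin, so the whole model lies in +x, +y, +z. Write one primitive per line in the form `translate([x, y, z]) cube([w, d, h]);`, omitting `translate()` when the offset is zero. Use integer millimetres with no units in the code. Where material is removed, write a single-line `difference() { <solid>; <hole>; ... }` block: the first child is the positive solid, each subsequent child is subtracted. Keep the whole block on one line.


difference() { cube([5940, 114, 2680]); translate([3986, 0, 0]) cube([877, 114, 1994]); }
translate([0, 3126, 0]) cube([5940, 114, 2680]);
translate([0, 114, 0]) cube([114, 3012, 2680]);
translate([5826, 114, 0]) cube([114, 3012, 2680]);


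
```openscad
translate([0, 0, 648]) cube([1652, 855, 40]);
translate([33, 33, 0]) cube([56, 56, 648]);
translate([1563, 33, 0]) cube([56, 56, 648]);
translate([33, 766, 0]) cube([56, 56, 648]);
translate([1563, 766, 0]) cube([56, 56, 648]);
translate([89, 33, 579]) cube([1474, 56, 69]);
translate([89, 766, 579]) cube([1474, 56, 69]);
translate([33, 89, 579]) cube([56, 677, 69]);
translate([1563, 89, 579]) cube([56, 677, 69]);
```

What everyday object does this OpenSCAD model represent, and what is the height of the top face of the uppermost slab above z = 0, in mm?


A table. The table height is 688 mm.

A 1652×855×40 slab sits at z = 648 on four 56 mm square posts — a table. The top surface is at 648 + 40 = 688 mm.


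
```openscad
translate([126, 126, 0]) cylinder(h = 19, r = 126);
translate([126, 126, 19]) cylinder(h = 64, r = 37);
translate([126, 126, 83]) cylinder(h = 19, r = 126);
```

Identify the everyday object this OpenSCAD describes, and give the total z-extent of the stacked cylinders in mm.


A spool. The overall height is 102 mm.

Three coaxial cylinders, large–small–large — a spool. Two 19 mm flanges and a 64 mm core give 19 + 64 + 19 = 102 mm.


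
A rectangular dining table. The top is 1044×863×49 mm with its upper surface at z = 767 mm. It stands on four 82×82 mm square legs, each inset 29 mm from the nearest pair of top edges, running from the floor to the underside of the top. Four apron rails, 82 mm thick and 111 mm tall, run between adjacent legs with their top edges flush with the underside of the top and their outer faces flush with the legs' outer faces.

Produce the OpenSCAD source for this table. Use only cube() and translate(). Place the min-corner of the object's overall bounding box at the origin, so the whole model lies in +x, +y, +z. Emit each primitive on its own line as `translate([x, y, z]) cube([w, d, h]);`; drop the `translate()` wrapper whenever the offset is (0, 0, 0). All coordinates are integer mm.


translate([0, 0, 718]) cube([1044, 863, 49]);
translate([29, 29, 0]) cube([82, 82, 718]);
translate([933, 29, 0]) cube([82, 82, 718]);
translate([29, 752, 0]) cube([82, 82, 718]);
translate([933, 752, 0]) cube([82, 82, 718]);
translate([111, 29, 607]) cube([822, 82, 111]);
translate([111, 752, 607]) cube([822, 82, 111]);
translate([29, 111, 607]) cube([82, 641, 111]);
translate([933, 111, 607]) cube([82, 641, 111]);


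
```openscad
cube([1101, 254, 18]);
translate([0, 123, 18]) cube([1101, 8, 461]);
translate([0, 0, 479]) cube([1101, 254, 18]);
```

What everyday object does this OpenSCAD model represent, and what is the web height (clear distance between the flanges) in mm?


An I-beam. The web height is 461 mm.

Two wide flanges with a thin centred web — an I-beam. Overall 497 mm minus two 18 mm flanges gives a web of 497 − 2·18 = 461 mm.


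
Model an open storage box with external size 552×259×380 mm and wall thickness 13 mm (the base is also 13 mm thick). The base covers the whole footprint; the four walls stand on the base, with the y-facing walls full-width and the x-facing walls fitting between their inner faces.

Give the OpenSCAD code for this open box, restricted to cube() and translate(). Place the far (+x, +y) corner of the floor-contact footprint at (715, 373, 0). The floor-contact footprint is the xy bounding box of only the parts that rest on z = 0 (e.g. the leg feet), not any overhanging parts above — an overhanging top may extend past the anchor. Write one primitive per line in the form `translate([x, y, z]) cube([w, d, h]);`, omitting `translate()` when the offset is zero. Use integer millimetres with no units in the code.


translate([163, 114, 0]) cube([552, 259, 13]);
translate([163, 114, 13]) cube([552, 13, 367]);
translate([163, 360, 13]) cube([552, 13, 367]);
translate([163, 127, 13]) cube([13, 233, 367]);
translate([702, 127, 13]) cube([13, 233, 367]);


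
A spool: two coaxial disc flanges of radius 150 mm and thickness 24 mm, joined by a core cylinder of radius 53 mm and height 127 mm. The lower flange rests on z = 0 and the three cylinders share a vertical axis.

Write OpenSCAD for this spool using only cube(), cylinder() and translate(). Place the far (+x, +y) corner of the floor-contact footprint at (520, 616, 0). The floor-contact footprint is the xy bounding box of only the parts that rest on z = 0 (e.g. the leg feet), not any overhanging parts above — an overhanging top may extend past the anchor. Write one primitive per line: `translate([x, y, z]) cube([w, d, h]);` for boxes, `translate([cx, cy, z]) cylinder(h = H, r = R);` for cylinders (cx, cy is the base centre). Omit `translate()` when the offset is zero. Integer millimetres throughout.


translate([370, 466, 0]) cylinder(h = 24, r = 150);
translate([370, 466, 24]) cylinder(h = 127, r = 53);
translate([370, 466, 151]) cylinder(h = 24, r = 150);


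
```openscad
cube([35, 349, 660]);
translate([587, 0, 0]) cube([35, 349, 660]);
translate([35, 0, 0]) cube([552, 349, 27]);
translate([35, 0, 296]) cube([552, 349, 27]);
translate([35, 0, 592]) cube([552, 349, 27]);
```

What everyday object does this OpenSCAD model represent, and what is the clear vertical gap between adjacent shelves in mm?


A bookshelf. The clear shelf gap is 269 mm.

Two tall side panels with 3 horizontal boards between them — a bookshelf. The first two shelf undersides are at z = 0 and z = 296; with shelf thickness 27, the clear gap is 296 − 0 − 27 = 269 mm.


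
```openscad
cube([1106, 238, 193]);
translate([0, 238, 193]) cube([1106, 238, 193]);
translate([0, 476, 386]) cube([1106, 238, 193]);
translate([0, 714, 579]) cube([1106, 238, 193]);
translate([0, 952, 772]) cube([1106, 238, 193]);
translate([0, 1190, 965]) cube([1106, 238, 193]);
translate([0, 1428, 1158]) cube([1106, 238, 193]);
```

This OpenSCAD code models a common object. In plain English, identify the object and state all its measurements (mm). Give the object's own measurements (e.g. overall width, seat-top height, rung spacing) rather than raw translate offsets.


A straight staircase of 7 solid steps. Each step is 1106 mm wide (x), 238 mm deep (y, the going) and 193 mm tall (the rise). The first step rests on the floor; each subsequent step sits one going further in +y and one rise higher in +z, directly behind and above the previous step with no overlap.


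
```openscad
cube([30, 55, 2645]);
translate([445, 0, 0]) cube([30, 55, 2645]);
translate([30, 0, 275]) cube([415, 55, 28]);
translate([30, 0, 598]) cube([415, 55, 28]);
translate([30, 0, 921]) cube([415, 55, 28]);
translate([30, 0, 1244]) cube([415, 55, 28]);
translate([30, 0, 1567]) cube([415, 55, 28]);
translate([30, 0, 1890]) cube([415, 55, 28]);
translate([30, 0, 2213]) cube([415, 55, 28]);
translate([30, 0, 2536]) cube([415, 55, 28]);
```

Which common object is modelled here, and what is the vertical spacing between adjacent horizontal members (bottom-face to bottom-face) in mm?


A ladder. The rung spacing is 323 mm.

Two tall 30×55 posts with 8 short bars between them — a ladder. Adjacent rungs sit at z = 275 and z = 598, so the spacing is 598 − 275 = 323 mm.


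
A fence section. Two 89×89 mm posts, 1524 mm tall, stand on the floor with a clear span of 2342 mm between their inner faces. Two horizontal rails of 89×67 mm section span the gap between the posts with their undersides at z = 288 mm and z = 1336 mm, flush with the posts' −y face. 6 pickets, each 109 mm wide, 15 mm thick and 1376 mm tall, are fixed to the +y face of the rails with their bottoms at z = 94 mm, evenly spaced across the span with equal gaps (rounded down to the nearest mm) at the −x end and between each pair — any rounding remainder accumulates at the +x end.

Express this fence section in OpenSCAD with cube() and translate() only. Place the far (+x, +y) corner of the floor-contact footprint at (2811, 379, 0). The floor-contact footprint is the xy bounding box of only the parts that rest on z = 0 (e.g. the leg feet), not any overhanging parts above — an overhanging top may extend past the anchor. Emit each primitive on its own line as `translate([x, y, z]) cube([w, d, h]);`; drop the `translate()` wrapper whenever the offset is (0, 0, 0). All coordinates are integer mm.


translate([291, 290, 0]) cube([89, 89, 1524]);
translate([2722, 290, 0]) cube([89, 89, 1524]);
translate([380, 290, 288]) cube([2342, 89, 67]);
translate([380, 290, 1336]) cube([2342, 89, 67]);
translate([621, 379, 94]) cube([109, 15, 1376]);
translate([971, 379, 94]) cube([109, 15, 1376]);
translate([1321, 379, 94]) cube([109, 15, 1376]);
translate([1671, 379, 94]) cube([109, 15, 1376]);
translate([2021, 379, 94]) cube([109, 15, 1376]);
translate([2371, 379, 94]) cube([109, 15, 1376]);


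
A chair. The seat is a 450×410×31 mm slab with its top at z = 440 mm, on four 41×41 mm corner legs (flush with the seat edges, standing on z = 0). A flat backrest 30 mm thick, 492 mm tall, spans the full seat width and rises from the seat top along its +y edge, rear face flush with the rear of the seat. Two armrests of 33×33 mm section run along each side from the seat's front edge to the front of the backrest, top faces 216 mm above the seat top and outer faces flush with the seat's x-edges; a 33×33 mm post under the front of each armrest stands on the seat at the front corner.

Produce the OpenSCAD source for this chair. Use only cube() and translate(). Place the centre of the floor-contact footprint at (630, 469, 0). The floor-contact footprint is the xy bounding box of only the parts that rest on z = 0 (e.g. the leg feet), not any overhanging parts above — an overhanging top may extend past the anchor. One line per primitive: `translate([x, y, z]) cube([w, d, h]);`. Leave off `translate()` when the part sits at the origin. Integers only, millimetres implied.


// leg_h = 440 - 31 = 409
// arm post h = 216 - 33 = 183
translate([405, 264, 409]) cube([450, 410, 31]);
translate([405, 264, 0]) cube([41, 41, 409]);
translate([814, 264, 0]) cube([41, 41, 409]);
translate([405, 633, 0]) cube([41, 41, 409]);
translate([814, 633, 0]) cube([41, 41, 409]);
translate([405, 644, 440]) cube([450, 30, 492]);
translate([405, 264, 623]) cube([33, 380, 33]);
translate([822, 264, 623]) cube([33, 380, 33]);
translate([405, 264, 440]) cube([33, 33, 183]);
translate([822, 264, 440]) cube([33, 33, 183]);


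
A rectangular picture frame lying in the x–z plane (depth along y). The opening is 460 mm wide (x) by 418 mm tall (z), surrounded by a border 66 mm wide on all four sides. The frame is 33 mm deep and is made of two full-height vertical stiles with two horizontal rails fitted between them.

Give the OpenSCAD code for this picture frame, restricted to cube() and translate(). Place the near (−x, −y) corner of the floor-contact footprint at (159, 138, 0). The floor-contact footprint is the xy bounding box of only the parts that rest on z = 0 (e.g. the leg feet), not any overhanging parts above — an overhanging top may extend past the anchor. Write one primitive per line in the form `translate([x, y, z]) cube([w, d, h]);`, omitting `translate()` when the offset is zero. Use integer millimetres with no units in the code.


translate([159, 138, 0]) cube([66, 33, 550]);
translate([685, 138, 0]) cube([66, 33, 550]);
translate([225, 138, 0]) cube([460, 33, 66]);
translate([225, 138, 484]) cube([460, 33, 66]);


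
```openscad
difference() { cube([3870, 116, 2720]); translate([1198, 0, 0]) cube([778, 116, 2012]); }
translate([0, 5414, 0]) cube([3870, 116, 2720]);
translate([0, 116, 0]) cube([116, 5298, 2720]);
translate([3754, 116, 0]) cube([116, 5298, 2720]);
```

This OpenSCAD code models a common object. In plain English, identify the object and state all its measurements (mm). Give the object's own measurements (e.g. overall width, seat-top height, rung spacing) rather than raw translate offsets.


A single room: four walls, each 2720 mm tall and 116 mm thick, enclosing an outside footprint 3870×5530 mm (x × y), no floor or roof. The front and back walls (−y and +y sides) run the full x-width; the side walls fit between their inner faces. A door opening 778 mm wide and 2012 mm tall is cut through the front wall from the floor up, its −x edge 1198 mm from the wall's −x end.


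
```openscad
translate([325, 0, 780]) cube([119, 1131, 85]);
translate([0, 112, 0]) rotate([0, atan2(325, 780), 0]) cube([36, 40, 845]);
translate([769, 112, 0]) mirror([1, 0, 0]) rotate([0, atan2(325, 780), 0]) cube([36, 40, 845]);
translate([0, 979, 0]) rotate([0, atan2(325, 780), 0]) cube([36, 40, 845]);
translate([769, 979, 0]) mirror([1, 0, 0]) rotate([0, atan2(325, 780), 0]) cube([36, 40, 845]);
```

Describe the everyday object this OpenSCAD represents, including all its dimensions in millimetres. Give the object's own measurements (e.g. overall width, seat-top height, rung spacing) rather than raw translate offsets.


A sawhorse. A 119×1131×85 mm beam (x, y, z) sits on two A-frame leg pairs. Each pair is two raked legs of 36×40 mm section (40 mm along y) splaying symmetrically in x. Each leg rises 780 mm vertically over 325 mm of horizontal reach and is 845 mm long along its own axis. Every leg's outer bottom edge rests on the floor and its outer top edge meets a bottom edge of the beam — the left legs (tilting toward +x) meet the beam's −x bottom edge, the right legs (their mirror images, tilting toward −x) meet its +x bottom edge — so the leg tops tuck under the beam, the beam's underside is 780 mm above the floor, and the feet are 769 mm apart outside-to-outside with the beam centred between them. The two leg pairs are set in 112 mm from either end of the beam.


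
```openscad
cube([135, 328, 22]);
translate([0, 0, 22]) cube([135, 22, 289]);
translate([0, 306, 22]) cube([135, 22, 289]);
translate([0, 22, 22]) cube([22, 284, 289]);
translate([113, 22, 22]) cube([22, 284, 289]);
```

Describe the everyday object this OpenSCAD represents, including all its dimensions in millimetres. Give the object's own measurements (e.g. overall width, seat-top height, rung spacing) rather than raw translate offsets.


An open-topped rectangular box: outside dimensions 135×328×311 mm, with a uniform wall and base thickness of 22 mm. The base is a full 135×328 slab on the floor; four walls sit on top of the base. The front and back walls (the −y and +y sides) span the full width; the two side walls fit between them.


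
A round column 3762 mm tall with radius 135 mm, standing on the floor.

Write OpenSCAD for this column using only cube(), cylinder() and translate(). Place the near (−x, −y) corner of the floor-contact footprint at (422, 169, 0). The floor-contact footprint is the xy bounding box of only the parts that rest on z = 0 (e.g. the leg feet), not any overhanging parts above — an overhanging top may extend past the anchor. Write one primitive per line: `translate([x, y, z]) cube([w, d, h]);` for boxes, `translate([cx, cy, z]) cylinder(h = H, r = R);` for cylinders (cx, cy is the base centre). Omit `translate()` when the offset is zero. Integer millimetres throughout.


translate([557, 304, 0]) cylinder(h = 3762, r = 135);
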